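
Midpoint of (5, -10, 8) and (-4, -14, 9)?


Midpoint = ((5+-4)/2, (-10+-14)/2, (8+9)/2) = (0.5, -12, 8.5)

(0.5, -12, 8.5)


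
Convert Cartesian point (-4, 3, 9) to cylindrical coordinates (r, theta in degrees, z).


r = sqrt((-4)^2 + 3^2) = 5
theta = atan2(3, -4) = 143.1301 deg
z = 9

r = 5, theta = 143.1301 deg, z = 9


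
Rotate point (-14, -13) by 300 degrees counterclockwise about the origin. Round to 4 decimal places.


x' = -14*cos(300) - -13*sin(300) = -18.2583
y' = -14*sin(300) + -13*cos(300) = 5.6244

(-18.2583, 5.6244)


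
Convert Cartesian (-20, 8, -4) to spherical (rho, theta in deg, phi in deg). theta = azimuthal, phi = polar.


rho = sqrt((-20)^2 + 8^2 + (-4)^2) = 21.9089
theta = atan2(8, -20) = 158.1986 deg
phi = acos(-4/21.9089) = 100.5197 deg

rho = 21.9089, theta = 158.1986 deg, phi = 100.5197 deg


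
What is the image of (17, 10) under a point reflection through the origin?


Reflection through origin: (x, y) -> (-x, -y)
(17, 10) -> (-17, -10)

(-17, -10)


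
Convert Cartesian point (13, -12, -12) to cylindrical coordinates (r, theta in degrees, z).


r = sqrt(13^2 + (-12)^2) = 17.6918
theta = atan2(-12, 13) = 317.2906 deg
z = -12

r = 17.6918, theta = 317.2906 deg, z = -12


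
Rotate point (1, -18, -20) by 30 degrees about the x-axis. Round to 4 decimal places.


x' = 1
y' = -18*cos(30) - -20*sin(30) = -5.5885
z' = -18*sin(30) + -20*cos(30) = -26.3205

(1, -5.5885, -26.3205)


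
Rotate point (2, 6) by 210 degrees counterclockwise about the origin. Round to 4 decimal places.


x' = 2*cos(210) - 6*sin(210) = 1.2679
y' = 2*sin(210) + 6*cos(210) = -6.1962

(1.2679, -6.1962)


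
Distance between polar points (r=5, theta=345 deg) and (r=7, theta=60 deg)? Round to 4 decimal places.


d = sqrt(r1^2 + r2^2 - 2*r1*r2*cos(t2-t1))
d = sqrt(5^2 + 7^2 - 2*5*7*cos(60-345)) = 7.4755

7.4755


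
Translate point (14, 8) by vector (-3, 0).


Translation: (x+dx, y+dy) = (14+-3, 8+0) = (11, 8)

(11, 8)


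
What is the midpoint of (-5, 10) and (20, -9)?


Midpoint = ((-5+20)/2, (10+-9)/2) = (7.5, 0.5)

(7.5, 0.5)


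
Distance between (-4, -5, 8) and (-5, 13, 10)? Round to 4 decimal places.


d = sqrt((-5--4)^2 + (13--5)^2 + (10-8)^2) = 18.1384

18.1384


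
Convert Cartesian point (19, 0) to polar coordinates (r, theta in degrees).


r = sqrt(19^2 + 0^2) = 19
theta = atan2(0, 19) = 0 degrees

r = 19, theta = 0 degrees


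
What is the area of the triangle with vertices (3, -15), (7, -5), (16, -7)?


Area = |x1(y2-y3) + x2(y3-y1) + x3(y1-y2)| / 2
= |3*(-5--7) + 7*(-7--15) + 16*(-15--5)| / 2
= 49

49


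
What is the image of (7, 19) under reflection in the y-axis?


Reflection across y-axis: (x, y) -> (-x, y)
(7, 19) -> (-7, 19)

(-7, 19)


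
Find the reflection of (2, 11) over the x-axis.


Reflection across x-axis: (x, y) -> (x, -y)
(2, 11) -> (2, -11)

(2, -11)


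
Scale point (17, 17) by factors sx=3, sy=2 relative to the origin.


Scaling: (x*sx, y*sy) = (17*3, 17*2) = (51, 34)

(51, 34)


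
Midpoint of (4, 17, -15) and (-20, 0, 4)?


Midpoint = ((4+-20)/2, (17+0)/2, (-15+4)/2) = (-8, 8.5, -5.5)

(-8, 8.5, -5.5)


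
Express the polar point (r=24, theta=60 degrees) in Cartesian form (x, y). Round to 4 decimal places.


x = 24 * cos(60) = 12
y = 24 * sin(60) = 20.7846

(12, 20.7846)


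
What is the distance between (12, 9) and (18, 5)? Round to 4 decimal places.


d = sqrt((18-12)^2 + (5-9)^2) = 7.2111

7.2111


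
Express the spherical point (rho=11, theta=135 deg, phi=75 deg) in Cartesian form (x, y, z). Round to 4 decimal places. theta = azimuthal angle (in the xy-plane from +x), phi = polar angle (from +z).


x = 11 * sin(75) * cos(135) = -7.5131
y = 11 * sin(75) * sin(135) = 7.5131
z = 11 * cos(75) = 2.847

(-7.5131, 7.5131, 2.847)


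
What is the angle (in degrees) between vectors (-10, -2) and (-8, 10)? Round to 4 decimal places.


dot = -10*-8 + -2*10 = 60
|u| = 10.198, |v| = 12.8062
cos(angle) = 0.4594
angle = 62.6501 degrees

62.6501 degrees


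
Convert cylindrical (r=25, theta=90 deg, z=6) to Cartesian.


x = 25 * cos(90) = 0
y = 25 * sin(90) = 25
z = 6

(0, 25, 6)


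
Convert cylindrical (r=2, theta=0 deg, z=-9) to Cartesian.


x = 2 * cos(0) = 2
y = 2 * sin(0) = 0
z = -9

(2, 0, -9)


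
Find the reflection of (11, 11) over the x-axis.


Reflection across x-axis: (x, y) -> (x, -y)
(11, 11) -> (11, -11)

(11, -11)


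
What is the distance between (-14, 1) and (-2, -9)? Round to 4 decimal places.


d = sqrt((-2--14)^2 + (-9-1)^2) = 15.6205

15.6205


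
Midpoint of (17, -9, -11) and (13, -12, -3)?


Midpoint = ((17+13)/2, (-9+-12)/2, (-11+-3)/2) = (15, -10.5, -7)

(15, -10.5, -7)


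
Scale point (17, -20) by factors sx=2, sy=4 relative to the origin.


Scaling: (x*sx, y*sy) = (17*2, -20*4) = (34, -80)

(34, -80)


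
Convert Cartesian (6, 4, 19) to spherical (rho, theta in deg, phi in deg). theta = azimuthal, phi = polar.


rho = sqrt(6^2 + 4^2 + 19^2) = 20.3224
theta = atan2(4, 6) = 33.6901 deg
phi = acos(19/20.3224) = 20.7833 deg

rho = 20.3224, theta = 33.6901 deg, phi = 20.7833 deg


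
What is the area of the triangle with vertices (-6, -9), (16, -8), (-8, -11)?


Area = |x1(y2-y3) + x2(y3-y1) + x3(y1-y2)| / 2
= |-6*(-8--11) + 16*(-11--9) + -8*(-9--8)| / 2
= 21

21


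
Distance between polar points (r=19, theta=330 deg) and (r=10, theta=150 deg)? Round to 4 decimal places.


d = sqrt(r1^2 + r2^2 - 2*r1*r2*cos(t2-t1))
d = sqrt(19^2 + 10^2 - 2*19*10*cos(150-330)) = 29

29


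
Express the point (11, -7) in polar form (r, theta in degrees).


r = sqrt(11^2 + (-7)^2) = 13.0384
theta = atan2(-7, 11) = 327.5288 degrees

r = 13.0384, theta = 327.5288 degrees


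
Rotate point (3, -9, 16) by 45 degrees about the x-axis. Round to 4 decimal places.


x' = 3
y' = -9*cos(45) - 16*sin(45) = -17.6777
z' = -9*sin(45) + 16*cos(45) = 4.9497

(3, -17.6777, 4.9497)


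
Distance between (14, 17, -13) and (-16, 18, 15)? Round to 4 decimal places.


d = sqrt((-16-14)^2 + (18-17)^2 + (15--13)^2) = 41.0488

41.0488


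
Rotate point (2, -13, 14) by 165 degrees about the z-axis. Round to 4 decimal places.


x' = 2*cos(165) - -13*sin(165) = 1.4328
y' = 2*sin(165) + -13*cos(165) = 13.0747
z' = 14

(1.4328, 13.0747, 14)


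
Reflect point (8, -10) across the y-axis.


Reflection across y-axis: (x, y) -> (-x, y)
(8, -10) -> (-8, -10)

(-8, -10)


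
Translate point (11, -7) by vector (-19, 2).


Translation: (x+dx, y+dy) = (11+-19, -7+2) = (-8, -5)

(-8, -5)


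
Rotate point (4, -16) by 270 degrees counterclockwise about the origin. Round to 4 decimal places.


x' = 4*cos(270) - -16*sin(270) = -16
y' = 4*sin(270) + -16*cos(270) = -4

(-16, -4)


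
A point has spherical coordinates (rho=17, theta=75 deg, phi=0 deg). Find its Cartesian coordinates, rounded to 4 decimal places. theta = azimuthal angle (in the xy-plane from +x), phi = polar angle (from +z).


x = 17 * sin(0) * cos(75) = 0
y = 17 * sin(0) * sin(75) = 0
z = 17 * cos(0) = 17

(0, 0, 17)


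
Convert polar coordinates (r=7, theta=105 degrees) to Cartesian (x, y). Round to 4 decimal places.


x = 7 * cos(105) = -1.8117
y = 7 * sin(105) = 6.7615

(-1.8117, 6.7615)


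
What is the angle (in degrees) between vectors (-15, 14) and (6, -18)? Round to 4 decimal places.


dot = -15*6 + 14*-18 = -342
|u| = 20.5183, |v| = 18.9737
cos(angle) = -0.8785
angle = 151.46 degrees

151.46 degrees


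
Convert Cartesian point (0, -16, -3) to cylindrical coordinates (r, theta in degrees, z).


r = sqrt(0^2 + (-16)^2) = 16
theta = atan2(-16, 0) = 270 deg
z = -3

r = 16, theta = 270 deg, z = -3


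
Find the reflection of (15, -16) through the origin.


Reflection through origin: (x, y) -> (-x, -y)
(15, -16) -> (-15, 16)

(-15, 16)


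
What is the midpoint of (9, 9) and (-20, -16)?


Midpoint = ((9+-20)/2, (9+-16)/2) = (-5.5, -3.5)

(-5.5, -3.5)


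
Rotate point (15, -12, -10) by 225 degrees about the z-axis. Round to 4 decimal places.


x' = 15*cos(225) - -12*sin(225) = -19.0919
y' = 15*sin(225) + -12*cos(225) = -2.1213
z' = -10

(-19.0919, -2.1213, -10)


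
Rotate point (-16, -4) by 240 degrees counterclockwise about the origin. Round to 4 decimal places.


x' = -16*cos(240) - -4*sin(240) = 4.5359
y' = -16*sin(240) + -4*cos(240) = 15.8564

(4.5359, 15.8564)


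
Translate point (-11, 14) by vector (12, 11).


Translation: (x+dx, y+dy) = (-11+12, 14+11) = (1, 25)

(1, 25)


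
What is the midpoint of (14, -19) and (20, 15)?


Midpoint = ((14+20)/2, (-19+15)/2) = (17, -2)

(17, -2)


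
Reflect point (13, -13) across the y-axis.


Reflection across y-axis: (x, y) -> (-x, y)
(13, -13) -> (-13, -13)

(-13, -13)


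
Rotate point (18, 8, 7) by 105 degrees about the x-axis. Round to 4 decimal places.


x' = 18
y' = 8*cos(105) - 7*sin(105) = -8.832
z' = 8*sin(105) + 7*cos(105) = 5.9157

(18, -8.832, 5.9157)


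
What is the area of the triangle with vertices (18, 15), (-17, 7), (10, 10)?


Area = |x1(y2-y3) + x2(y3-y1) + x3(y1-y2)| / 2
= |18*(7-10) + -17*(10-15) + 10*(15-7)| / 2
= 55.5

55.5


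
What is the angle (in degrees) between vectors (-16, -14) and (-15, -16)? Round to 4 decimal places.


dot = -16*-15 + -14*-16 = 464
|u| = 21.2603, |v| = 21.9317
cos(angle) = 0.9951
angle = 5.6617 degrees

5.6617 degrees


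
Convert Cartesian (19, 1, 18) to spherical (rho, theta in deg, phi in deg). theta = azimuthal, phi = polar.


rho = sqrt(19^2 + 1^2 + 18^2) = 26.1916
theta = atan2(1, 19) = 3.0128 deg
phi = acos(18/26.1916) = 46.5877 deg

rho = 26.1916, theta = 3.0128 deg, phi = 46.5877 deg


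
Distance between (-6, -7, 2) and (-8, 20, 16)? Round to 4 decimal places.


d = sqrt((-8--6)^2 + (20--7)^2 + (16-2)^2) = 30.4795

30.4795


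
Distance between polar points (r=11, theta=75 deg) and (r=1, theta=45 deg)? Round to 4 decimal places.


d = sqrt(r1^2 + r2^2 - 2*r1*r2*cos(t2-t1))
d = sqrt(11^2 + 1^2 - 2*11*1*cos(45-75)) = 10.1463

10.1463


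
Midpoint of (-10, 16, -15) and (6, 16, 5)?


Midpoint = ((-10+6)/2, (16+16)/2, (-15+5)/2) = (-2, 16, -5)

(-2, 16, -5)


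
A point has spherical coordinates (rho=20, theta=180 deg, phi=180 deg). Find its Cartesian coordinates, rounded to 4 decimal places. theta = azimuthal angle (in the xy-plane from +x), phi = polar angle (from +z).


x = 20 * sin(180) * cos(180) = 0
y = 20 * sin(180) * sin(180) = 0
z = 20 * cos(180) = -20

(0, 0, -20)


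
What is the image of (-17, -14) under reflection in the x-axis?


Reflection across x-axis: (x, y) -> (x, -y)
(-17, -14) -> (-17, 14)

(-17, 14)


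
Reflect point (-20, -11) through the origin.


Reflection through origin: (x, y) -> (-x, -y)
(-20, -11) -> (20, 11)

(20, 11)


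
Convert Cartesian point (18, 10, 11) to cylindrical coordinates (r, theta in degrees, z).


r = sqrt(18^2 + 10^2) = 20.5913
theta = atan2(10, 18) = 29.0546 deg
z = 11

r = 20.5913, theta = 29.0546 deg, z = 11


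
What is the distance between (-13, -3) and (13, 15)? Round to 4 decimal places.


d = sqrt((13--13)^2 + (15--3)^2) = 31.6228

31.6228


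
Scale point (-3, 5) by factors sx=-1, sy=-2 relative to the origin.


Scaling: (x*sx, y*sy) = (-3*-1, 5*-2) = (3, -10)

(3, -10)


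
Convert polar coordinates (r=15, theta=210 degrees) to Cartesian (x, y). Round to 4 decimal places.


x = 15 * cos(210) = -12.9904
y = 15 * sin(210) = -7.5

(-12.9904, -7.5)


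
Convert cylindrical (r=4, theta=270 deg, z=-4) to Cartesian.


x = 4 * cos(270) = 0
y = 4 * sin(270) = -4
z = -4

(0, -4, -4)


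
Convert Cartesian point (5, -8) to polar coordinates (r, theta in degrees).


r = sqrt(5^2 + (-8)^2) = 9.434
theta = atan2(-8, 5) = 302.0054 degrees

r = 9.434, theta = 302.0054 degrees


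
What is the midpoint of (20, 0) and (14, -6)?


Midpoint = ((20+14)/2, (0+-6)/2) = (17, -3)

(17, -3)


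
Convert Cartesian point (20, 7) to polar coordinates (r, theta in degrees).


r = sqrt(20^2 + 7^2) = 21.1896
theta = atan2(7, 20) = 19.29 degrees

r = 21.1896, theta = 19.29 degrees


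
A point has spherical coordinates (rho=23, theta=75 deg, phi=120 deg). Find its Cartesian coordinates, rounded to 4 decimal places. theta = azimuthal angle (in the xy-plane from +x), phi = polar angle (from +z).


x = 23 * sin(120) * cos(75) = 5.1553
y = 23 * sin(120) * sin(75) = 19.2399
z = 23 * cos(120) = -11.5

(5.1553, 19.2399, -11.5)


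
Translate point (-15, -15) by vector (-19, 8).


Translation: (x+dx, y+dy) = (-15+-19, -15+8) = (-34, -7)

(-34, -7)


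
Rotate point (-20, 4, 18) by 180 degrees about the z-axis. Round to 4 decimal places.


x' = -20*cos(180) - 4*sin(180) = 20
y' = -20*sin(180) + 4*cos(180) = -4
z' = 18

(20, -4, 18)


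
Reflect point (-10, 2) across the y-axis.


Reflection across y-axis: (x, y) -> (-x, y)
(-10, 2) -> (10, 2)

(10, 2)


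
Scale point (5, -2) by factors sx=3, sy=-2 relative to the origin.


Scaling: (x*sx, y*sy) = (5*3, -2*-2) = (15, 4)

(15, 4)


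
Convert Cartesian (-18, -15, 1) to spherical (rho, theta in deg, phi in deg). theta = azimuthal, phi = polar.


rho = sqrt((-18)^2 + (-15)^2 + 1^2) = 23.4521
theta = atan2(-15, -18) = 219.8056 deg
phi = acos(1/23.4521) = 87.5562 deg

rho = 23.4521, theta = 219.8056 deg, phi = 87.5562 deg


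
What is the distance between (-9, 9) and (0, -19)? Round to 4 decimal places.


d = sqrt((0--9)^2 + (-19-9)^2) = 29.4109

29.4109


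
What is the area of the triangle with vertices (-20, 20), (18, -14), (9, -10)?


Area = |x1(y2-y3) + x2(y3-y1) + x3(y1-y2)| / 2
= |-20*(-14--10) + 18*(-10-20) + 9*(20--14)| / 2
= 77

77


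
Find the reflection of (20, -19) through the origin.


Reflection through origin: (x, y) -> (-x, -y)
(20, -19) -> (-20, 19)

(-20, 19)


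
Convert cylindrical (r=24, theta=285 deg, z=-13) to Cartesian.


x = 24 * cos(285) = 6.2117
y = 24 * sin(285) = -23.1822
z = -13

(6.2117, -23.1822, -13)


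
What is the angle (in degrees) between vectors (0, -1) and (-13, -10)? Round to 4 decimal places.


dot = 0*-13 + -1*-10 = 10
|u| = 1, |v| = 16.4012
cos(angle) = 0.6097
angle = 52.4314 degrees

52.4314 degrees


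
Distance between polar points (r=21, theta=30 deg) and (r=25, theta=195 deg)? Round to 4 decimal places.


d = sqrt(r1^2 + r2^2 - 2*r1*r2*cos(t2-t1))
d = sqrt(21^2 + 25^2 - 2*21*25*cos(195-30)) = 45.6095

45.6095


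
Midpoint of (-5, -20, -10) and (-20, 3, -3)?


Midpoint = ((-5+-20)/2, (-20+3)/2, (-10+-3)/2) = (-12.5, -8.5, -6.5)

(-12.5, -8.5, -6.5)


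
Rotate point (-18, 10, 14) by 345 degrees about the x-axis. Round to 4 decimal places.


x' = -18
y' = 10*cos(345) - 14*sin(345) = 13.2827
z' = 10*sin(345) + 14*cos(345) = 10.9348

(-18, 13.2827, 10.9348)


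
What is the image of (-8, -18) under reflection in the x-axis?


Reflection across x-axis: (x, y) -> (x, -y)
(-8, -18) -> (-8, 18)

(-8, 18)


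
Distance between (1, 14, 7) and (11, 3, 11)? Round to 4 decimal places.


d = sqrt((11-1)^2 + (3-14)^2 + (11-7)^2) = 15.3948

15.3948


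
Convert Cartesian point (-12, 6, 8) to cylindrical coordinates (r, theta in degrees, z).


r = sqrt((-12)^2 + 6^2) = 13.4164
theta = atan2(6, -12) = 153.4349 deg
z = 8

r = 13.4164, theta = 153.4349 deg, z = 8


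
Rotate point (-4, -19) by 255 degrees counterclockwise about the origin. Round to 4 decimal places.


x' = -4*cos(255) - -19*sin(255) = -17.3173
y' = -4*sin(255) + -19*cos(255) = 8.7813

(-17.3173, 8.7813)


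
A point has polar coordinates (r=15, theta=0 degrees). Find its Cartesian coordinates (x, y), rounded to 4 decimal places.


x = 15 * cos(0) = 15
y = 15 * sin(0) = 0

(15, 0)


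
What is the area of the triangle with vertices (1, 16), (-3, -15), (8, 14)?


Area = |x1(y2-y3) + x2(y3-y1) + x3(y1-y2)| / 2
= |1*(-15-14) + -3*(14-16) + 8*(16--15)| / 2
= 112.5

112.5


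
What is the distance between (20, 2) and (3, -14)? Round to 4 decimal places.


d = sqrt((3-20)^2 + (-14-2)^2) = 23.3452

23.3452


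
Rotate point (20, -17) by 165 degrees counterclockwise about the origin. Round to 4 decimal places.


x' = 20*cos(165) - -17*sin(165) = -14.9186
y' = 20*sin(165) + -17*cos(165) = 21.5971

(-14.9186, 21.5971)


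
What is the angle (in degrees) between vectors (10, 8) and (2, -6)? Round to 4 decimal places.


dot = 10*2 + 8*-6 = -28
|u| = 12.8062, |v| = 6.3246
cos(angle) = -0.3457
angle = 110.2249 degrees

110.2249 degrees


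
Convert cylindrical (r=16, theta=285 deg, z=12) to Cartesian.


x = 16 * cos(285) = 4.1411
y = 16 * sin(285) = -15.4548
z = 12

(4.1411, -15.4548, 12)


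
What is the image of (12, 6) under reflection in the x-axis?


Reflection across x-axis: (x, y) -> (x, -y)
(12, 6) -> (12, -6)

(12, -6)


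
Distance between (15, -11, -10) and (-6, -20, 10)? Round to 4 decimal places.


d = sqrt((-6-15)^2 + (-20--11)^2 + (10--10)^2) = 30.3645

30.3645


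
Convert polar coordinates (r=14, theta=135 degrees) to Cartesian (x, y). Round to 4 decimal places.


x = 14 * cos(135) = -9.8995
y = 14 * sin(135) = 9.8995

(-9.8995, 9.8995)


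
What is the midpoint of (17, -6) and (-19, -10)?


Midpoint = ((17+-19)/2, (-6+-10)/2) = (-1, -8)

(-1, -8)


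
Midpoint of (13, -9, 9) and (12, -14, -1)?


Midpoint = ((13+12)/2, (-9+-14)/2, (9+-1)/2) = (12.5, -11.5, 4)

(12.5, -11.5, 4)


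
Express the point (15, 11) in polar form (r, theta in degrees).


r = sqrt(15^2 + 11^2) = 18.6011
theta = atan2(11, 15) = 36.2538 degrees

r = 18.6011, theta = 36.2538 degrees


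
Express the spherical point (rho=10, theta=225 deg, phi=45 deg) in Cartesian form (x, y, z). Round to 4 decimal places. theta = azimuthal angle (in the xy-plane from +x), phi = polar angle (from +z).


x = 10 * sin(45) * cos(225) = -5
y = 10 * sin(45) * sin(225) = -5
z = 10 * cos(45) = 7.0711

(-5, -5, 7.0711)


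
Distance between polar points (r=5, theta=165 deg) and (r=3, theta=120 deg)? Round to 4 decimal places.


d = sqrt(r1^2 + r2^2 - 2*r1*r2*cos(t2-t1))
d = sqrt(5^2 + 3^2 - 2*5*3*cos(120-165)) = 3.5759

3.5759


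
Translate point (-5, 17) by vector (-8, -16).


Translation: (x+dx, y+dy) = (-5+-8, 17+-16) = (-13, 1)

(-13, 1)


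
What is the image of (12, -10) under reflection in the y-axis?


Reflection across y-axis: (x, y) -> (-x, y)
(12, -10) -> (-12, -10)

(-12, -10)


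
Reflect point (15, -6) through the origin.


Reflection through origin: (x, y) -> (-x, -y)
(15, -6) -> (-15, 6)

(-15, 6)


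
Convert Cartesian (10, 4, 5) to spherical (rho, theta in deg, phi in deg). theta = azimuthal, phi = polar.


rho = sqrt(10^2 + 4^2 + 5^2) = 11.8743
theta = atan2(4, 10) = 21.8014 deg
phi = acos(5/11.8743) = 65.0975 deg

rho = 11.8743, theta = 21.8014 deg, phi = 65.0975 deg


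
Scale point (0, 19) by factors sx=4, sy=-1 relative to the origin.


Scaling: (x*sx, y*sy) = (0*4, 19*-1) = (0, -19)

(0, -19)


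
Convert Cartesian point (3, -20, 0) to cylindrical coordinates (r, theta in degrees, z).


r = sqrt(3^2 + (-20)^2) = 20.2237
theta = atan2(-20, 3) = 278.5308 deg
z = 0

r = 20.2237, theta = 278.5308 deg, z = 0


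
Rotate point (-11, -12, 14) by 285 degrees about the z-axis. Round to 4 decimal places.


x' = -11*cos(285) - -12*sin(285) = -14.4381
y' = -11*sin(285) + -12*cos(285) = 7.5194
z' = 14

(-14.4381, 7.5194, 14)


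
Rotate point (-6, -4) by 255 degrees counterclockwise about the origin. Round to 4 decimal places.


x' = -6*cos(255) - -4*sin(255) = -2.3108
y' = -6*sin(255) + -4*cos(255) = 6.8308

(-2.3108, 6.8308)


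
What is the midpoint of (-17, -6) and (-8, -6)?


Midpoint = ((-17+-8)/2, (-6+-6)/2) = (-12.5, -6)

(-12.5, -6)


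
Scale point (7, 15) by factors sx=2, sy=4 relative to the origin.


Scaling: (x*sx, y*sy) = (7*2, 15*4) = (14, 60)

(14, 60)


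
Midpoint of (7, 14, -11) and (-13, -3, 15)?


Midpoint = ((7+-13)/2, (14+-3)/2, (-11+15)/2) = (-3, 5.5, 2)

(-3, 5.5, 2)


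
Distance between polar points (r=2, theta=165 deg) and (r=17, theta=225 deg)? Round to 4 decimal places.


d = sqrt(r1^2 + r2^2 - 2*r1*r2*cos(t2-t1))
d = sqrt(2^2 + 17^2 - 2*2*17*cos(225-165)) = 16.0935

16.0935


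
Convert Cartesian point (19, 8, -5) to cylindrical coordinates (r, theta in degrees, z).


r = sqrt(19^2 + 8^2) = 20.6155
theta = atan2(8, 19) = 22.8337 deg
z = -5

r = 20.6155, theta = 22.8337 deg, z = -5


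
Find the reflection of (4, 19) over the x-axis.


Reflection across x-axis: (x, y) -> (x, -y)
(4, 19) -> (4, -19)

(4, -19)


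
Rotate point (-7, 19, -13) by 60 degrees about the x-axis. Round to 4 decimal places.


x' = -7
y' = 19*cos(60) - -13*sin(60) = 20.7583
z' = 19*sin(60) + -13*cos(60) = 9.9545

(-7, 20.7583, 9.9545)


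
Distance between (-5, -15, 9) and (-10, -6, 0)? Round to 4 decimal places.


d = sqrt((-10--5)^2 + (-6--15)^2 + (0-9)^2) = 13.6748

13.6748


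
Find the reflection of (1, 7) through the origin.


Reflection through origin: (x, y) -> (-x, -y)
(1, 7) -> (-1, -7)

(-1, -7)


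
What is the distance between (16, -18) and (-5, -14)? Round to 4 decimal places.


d = sqrt((-5-16)^2 + (-14--18)^2) = 21.3776

21.3776


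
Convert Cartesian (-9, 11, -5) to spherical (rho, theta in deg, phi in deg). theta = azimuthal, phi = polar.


rho = sqrt((-9)^2 + 11^2 + (-5)^2) = 15.0665
theta = atan2(11, -9) = 129.2894 deg
phi = acos(-5/15.0665) = 109.3818 deg

rho = 15.0665, theta = 129.2894 deg, phi = 109.3818 deg


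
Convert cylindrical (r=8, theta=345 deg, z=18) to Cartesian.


x = 8 * cos(345) = 7.7274
y = 8 * sin(345) = -2.0706
z = 18

(7.7274, -2.0706, 18)


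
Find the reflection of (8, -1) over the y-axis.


Reflection across y-axis: (x, y) -> (-x, y)
(8, -1) -> (-8, -1)

(-8, -1)


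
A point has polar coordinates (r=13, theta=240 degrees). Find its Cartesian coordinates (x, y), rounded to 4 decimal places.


x = 13 * cos(240) = -6.5
y = 13 * sin(240) = -11.2583

(-6.5, -11.2583)


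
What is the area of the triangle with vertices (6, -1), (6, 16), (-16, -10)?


Area = |x1(y2-y3) + x2(y3-y1) + x3(y1-y2)| / 2
= |6*(16--10) + 6*(-10--1) + -16*(-1-16)| / 2
= 187

187


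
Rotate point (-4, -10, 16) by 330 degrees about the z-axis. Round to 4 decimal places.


x' = -4*cos(330) - -10*sin(330) = -8.4641
y' = -4*sin(330) + -10*cos(330) = -6.6603
z' = 16

(-8.4641, -6.6603, 16)


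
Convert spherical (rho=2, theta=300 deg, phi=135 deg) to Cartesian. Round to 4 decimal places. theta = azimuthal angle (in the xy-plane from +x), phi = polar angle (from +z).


x = 2 * sin(135) * cos(300) = 0.7071
y = 2 * sin(135) * sin(300) = -1.2247
z = 2 * cos(135) = -1.4142

(0.7071, -1.2247, -1.4142)


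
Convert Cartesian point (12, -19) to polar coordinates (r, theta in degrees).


r = sqrt(12^2 + (-19)^2) = 22.4722
theta = atan2(-19, 12) = 302.2756 degrees

r = 22.4722, theta = 302.2756 degrees


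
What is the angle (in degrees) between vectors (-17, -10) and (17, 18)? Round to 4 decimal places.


dot = -17*17 + -10*18 = -469
|u| = 19.7231, |v| = 24.7588
cos(angle) = -0.9604
angle = 163.829 degrees

163.829 degrees


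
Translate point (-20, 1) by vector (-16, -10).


Translation: (x+dx, y+dy) = (-20+-16, 1+-10) = (-36, -9)

(-36, -9)


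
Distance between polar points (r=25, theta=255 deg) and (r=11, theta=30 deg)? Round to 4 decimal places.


d = sqrt(r1^2 + r2^2 - 2*r1*r2*cos(t2-t1))
d = sqrt(25^2 + 11^2 - 2*25*11*cos(30-255)) = 33.6884

33.6884


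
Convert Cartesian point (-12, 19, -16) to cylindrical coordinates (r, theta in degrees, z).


r = sqrt((-12)^2 + 19^2) = 22.4722
theta = atan2(19, -12) = 122.2756 deg
z = -16

r = 22.4722, theta = 122.2756 deg, z = -16


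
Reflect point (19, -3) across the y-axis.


Reflection across y-axis: (x, y) -> (-x, y)
(19, -3) -> (-19, -3)

(-19, -3)


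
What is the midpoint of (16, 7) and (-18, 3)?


Midpoint = ((16+-18)/2, (7+3)/2) = (-1, 5)

(-1, 5)


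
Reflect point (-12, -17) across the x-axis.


Reflection across x-axis: (x, y) -> (x, -y)
(-12, -17) -> (-12, 17)

(-12, 17)


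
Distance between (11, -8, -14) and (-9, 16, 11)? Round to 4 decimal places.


d = sqrt((-9-11)^2 + (16--8)^2 + (11--14)^2) = 40.0125

40.0125


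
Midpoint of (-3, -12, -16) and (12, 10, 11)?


Midpoint = ((-3+12)/2, (-12+10)/2, (-16+11)/2) = (4.5, -1, -2.5)

(4.5, -1, -2.5)


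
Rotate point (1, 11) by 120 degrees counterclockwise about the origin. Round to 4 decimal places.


x' = 1*cos(120) - 11*sin(120) = -10.0263
y' = 1*sin(120) + 11*cos(120) = -4.634

(-10.0263, -4.634)


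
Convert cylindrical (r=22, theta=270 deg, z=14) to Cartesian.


x = 22 * cos(270) = 0
y = 22 * sin(270) = -22
z = 14

(0, -22, 14)


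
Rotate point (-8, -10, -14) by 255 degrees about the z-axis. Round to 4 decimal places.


x' = -8*cos(255) - -10*sin(255) = -7.5887
y' = -8*sin(255) + -10*cos(255) = 10.3156
z' = -14

(-7.5887, 10.3156, -14)


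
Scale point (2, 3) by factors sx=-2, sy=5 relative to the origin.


Scaling: (x*sx, y*sy) = (2*-2, 3*5) = (-4, 15)

(-4, 15)


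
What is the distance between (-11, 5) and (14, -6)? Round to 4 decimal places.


d = sqrt((14--11)^2 + (-6-5)^2) = 27.313

27.313


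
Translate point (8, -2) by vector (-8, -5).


Translation: (x+dx, y+dy) = (8+-8, -2+-5) = (0, -7)

(0, -7)


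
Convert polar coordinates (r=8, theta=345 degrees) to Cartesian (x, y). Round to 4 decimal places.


x = 8 * cos(345) = 7.7274
y = 8 * sin(345) = -2.0706

(7.7274, -2.0706)


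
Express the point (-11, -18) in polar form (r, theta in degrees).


r = sqrt((-11)^2 + (-18)^2) = 21.095
theta = atan2(-18, -11) = 238.5704 degrees

r = 21.095, theta = 238.5704 degrees


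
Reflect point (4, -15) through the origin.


Reflection through origin: (x, y) -> (-x, -y)
(4, -15) -> (-4, 15)

(-4, 15)


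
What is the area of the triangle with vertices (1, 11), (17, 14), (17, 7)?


Area = |x1(y2-y3) + x2(y3-y1) + x3(y1-y2)| / 2
= |1*(14-7) + 17*(7-11) + 17*(11-14)| / 2
= 56

56


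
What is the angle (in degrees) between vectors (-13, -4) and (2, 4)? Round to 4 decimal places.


dot = -13*2 + -4*4 = -42
|u| = 13.6015, |v| = 4.4721
cos(angle) = -0.6905
angle = 133.6678 degrees

133.6678 degrees


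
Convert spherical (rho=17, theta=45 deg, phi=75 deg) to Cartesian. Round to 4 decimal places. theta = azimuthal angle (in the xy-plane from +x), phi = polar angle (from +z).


x = 17 * sin(75) * cos(45) = 11.6112
y = 17 * sin(75) * sin(45) = 11.6112
z = 17 * cos(75) = 4.3999

(11.6112, 11.6112, 4.3999)


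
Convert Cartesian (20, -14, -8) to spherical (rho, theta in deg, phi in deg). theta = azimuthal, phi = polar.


rho = sqrt(20^2 + (-14)^2 + (-8)^2) = 25.6905
theta = atan2(-14, 20) = 325.008 deg
phi = acos(-8/25.6905) = 108.1436 deg

rho = 25.6905, theta = 325.008 deg, phi = 108.1436 deg


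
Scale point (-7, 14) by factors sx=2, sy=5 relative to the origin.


Scaling: (x*sx, y*sy) = (-7*2, 14*5) = (-14, 70)

(-14, 70)


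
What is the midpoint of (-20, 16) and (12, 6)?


Midpoint = ((-20+12)/2, (16+6)/2) = (-4, 11)

(-4, 11)


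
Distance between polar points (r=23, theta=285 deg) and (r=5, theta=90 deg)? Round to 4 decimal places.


d = sqrt(r1^2 + r2^2 - 2*r1*r2*cos(t2-t1))
d = sqrt(23^2 + 5^2 - 2*23*5*cos(90-285)) = 27.8597

27.8597


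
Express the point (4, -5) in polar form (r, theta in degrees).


r = sqrt(4^2 + (-5)^2) = 6.4031
theta = atan2(-5, 4) = 308.6598 degrees

r = 6.4031, theta = 308.6598 degrees


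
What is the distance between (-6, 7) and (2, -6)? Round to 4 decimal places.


d = sqrt((2--6)^2 + (-6-7)^2) = 15.2643

15.2643


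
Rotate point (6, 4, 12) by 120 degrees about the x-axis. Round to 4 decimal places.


x' = 6
y' = 4*cos(120) - 12*sin(120) = -12.3923
z' = 4*sin(120) + 12*cos(120) = -2.5359

(6, -12.3923, -2.5359)


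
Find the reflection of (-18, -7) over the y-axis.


Reflection across y-axis: (x, y) -> (-x, y)
(-18, -7) -> (18, -7)

(18, -7)


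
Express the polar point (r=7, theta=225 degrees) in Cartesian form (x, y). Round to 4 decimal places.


x = 7 * cos(225) = -4.9497
y = 7 * sin(225) = -4.9497

(-4.9497, -4.9497)


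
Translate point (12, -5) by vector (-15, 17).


Translation: (x+dx, y+dy) = (12+-15, -5+17) = (-3, 12)

(-3, 12)


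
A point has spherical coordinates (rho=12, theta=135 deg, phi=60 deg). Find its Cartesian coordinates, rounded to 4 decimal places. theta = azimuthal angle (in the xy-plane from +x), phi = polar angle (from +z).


x = 12 * sin(60) * cos(135) = -7.3485
y = 12 * sin(60) * sin(135) = 7.3485
z = 12 * cos(60) = 6

(-7.3485, 7.3485, 6)


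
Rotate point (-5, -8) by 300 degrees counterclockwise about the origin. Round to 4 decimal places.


x' = -5*cos(300) - -8*sin(300) = -9.4282
y' = -5*sin(300) + -8*cos(300) = 0.3301

(-9.4282, 0.3301)


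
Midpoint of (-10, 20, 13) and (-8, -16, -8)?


Midpoint = ((-10+-8)/2, (20+-16)/2, (13+-8)/2) = (-9, 2, 2.5)

(-9, 2, 2.5)


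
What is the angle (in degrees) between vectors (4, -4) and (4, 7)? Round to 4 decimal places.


dot = 4*4 + -4*7 = -12
|u| = 5.6569, |v| = 8.0623
cos(angle) = -0.2631
angle = 105.2551 degrees

105.2551 degrees


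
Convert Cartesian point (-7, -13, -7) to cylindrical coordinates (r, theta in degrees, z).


r = sqrt((-7)^2 + (-13)^2) = 14.7648
theta = atan2(-13, -7) = 241.6992 deg
z = -7

r = 14.7648, theta = 241.6992 deg, z = -7


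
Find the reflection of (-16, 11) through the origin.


Reflection through origin: (x, y) -> (-x, -y)
(-16, 11) -> (16, -11)

(16, -11)


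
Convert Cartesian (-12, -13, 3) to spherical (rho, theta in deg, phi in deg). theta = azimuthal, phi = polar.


rho = sqrt((-12)^2 + (-13)^2 + 3^2) = 17.9444
theta = atan2(-13, -12) = 227.2906 deg
phi = acos(3/17.9444) = 80.3759 deg

rho = 17.9444, theta = 227.2906 deg, phi = 80.3759 deg


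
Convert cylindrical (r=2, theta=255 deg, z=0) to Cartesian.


x = 2 * cos(255) = -0.5176
y = 2 * sin(255) = -1.9319
z = 0

(-0.5176, -1.9319, 0)


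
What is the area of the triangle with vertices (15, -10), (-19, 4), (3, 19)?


Area = |x1(y2-y3) + x2(y3-y1) + x3(y1-y2)| / 2
= |15*(4-19) + -19*(19--10) + 3*(-10-4)| / 2
= 409

409


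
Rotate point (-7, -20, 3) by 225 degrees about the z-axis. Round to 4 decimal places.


x' = -7*cos(225) - -20*sin(225) = -9.1924
y' = -7*sin(225) + -20*cos(225) = 19.0919
z' = 3

(-9.1924, 19.0919, 3)


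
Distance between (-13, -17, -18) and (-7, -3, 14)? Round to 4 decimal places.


d = sqrt((-7--13)^2 + (-3--17)^2 + (14--18)^2) = 35.4401

35.4401


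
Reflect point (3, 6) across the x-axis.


Reflection across x-axis: (x, y) -> (x, -y)
(3, 6) -> (3, -6)

(3, -6)


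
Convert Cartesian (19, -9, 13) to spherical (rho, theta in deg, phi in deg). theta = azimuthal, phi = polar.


rho = sqrt(19^2 + (-9)^2 + 13^2) = 24.7184
theta = atan2(-9, 19) = 334.6538 deg
phi = acos(13/24.7184) = 58.2696 deg

rho = 24.7184, theta = 334.6538 deg, phi = 58.2696 deg


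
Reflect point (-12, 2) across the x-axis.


Reflection across x-axis: (x, y) -> (x, -y)
(-12, 2) -> (-12, -2)

(-12, -2)


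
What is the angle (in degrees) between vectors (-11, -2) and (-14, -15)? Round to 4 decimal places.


dot = -11*-14 + -2*-15 = 184
|u| = 11.1803, |v| = 20.5183
cos(angle) = 0.8021
angle = 36.6701 degrees

36.6701 degrees


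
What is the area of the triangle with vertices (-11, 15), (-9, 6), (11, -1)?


Area = |x1(y2-y3) + x2(y3-y1) + x3(y1-y2)| / 2
= |-11*(6--1) + -9*(-1-15) + 11*(15-6)| / 2
= 83

83


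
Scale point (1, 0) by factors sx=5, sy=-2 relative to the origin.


Scaling: (x*sx, y*sy) = (1*5, 0*-2) = (5, 0)

(5, 0)


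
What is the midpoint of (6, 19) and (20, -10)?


Midpoint = ((6+20)/2, (19+-10)/2) = (13, 4.5)

(13, 4.5)


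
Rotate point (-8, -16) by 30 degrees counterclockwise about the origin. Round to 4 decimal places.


x' = -8*cos(30) - -16*sin(30) = 1.0718
y' = -8*sin(30) + -16*cos(30) = -17.8564

(1.0718, -17.8564)


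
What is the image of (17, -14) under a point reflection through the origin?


Reflection through origin: (x, y) -> (-x, -y)
(17, -14) -> (-17, 14)

(-17, 14)


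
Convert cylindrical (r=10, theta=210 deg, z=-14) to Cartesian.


x = 10 * cos(210) = -8.6603
y = 10 * sin(210) = -5
z = -14

(-8.6603, -5, -14)


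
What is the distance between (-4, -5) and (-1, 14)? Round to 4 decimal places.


d = sqrt((-1--4)^2 + (14--5)^2) = 19.2354

19.2354


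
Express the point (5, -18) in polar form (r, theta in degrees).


r = sqrt(5^2 + (-18)^2) = 18.6815
theta = atan2(-18, 5) = 285.5241 degrees

r = 18.6815, theta = 285.5241 degrees


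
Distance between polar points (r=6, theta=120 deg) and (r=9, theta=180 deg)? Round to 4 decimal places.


d = sqrt(r1^2 + r2^2 - 2*r1*r2*cos(t2-t1))
d = sqrt(6^2 + 9^2 - 2*6*9*cos(180-120)) = 7.9373

7.9373


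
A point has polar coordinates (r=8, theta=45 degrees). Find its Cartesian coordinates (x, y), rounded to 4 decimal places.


x = 8 * cos(45) = 5.6569
y = 8 * sin(45) = 5.6569

(5.6569, 5.6569)


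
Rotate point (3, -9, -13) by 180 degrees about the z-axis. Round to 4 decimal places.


x' = 3*cos(180) - -9*sin(180) = -3
y' = 3*sin(180) + -9*cos(180) = 9
z' = -13

(-3, 9, -13)


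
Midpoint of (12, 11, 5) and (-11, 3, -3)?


Midpoint = ((12+-11)/2, (11+3)/2, (5+-3)/2) = (0.5, 7, 1)

(0.5, 7, 1)


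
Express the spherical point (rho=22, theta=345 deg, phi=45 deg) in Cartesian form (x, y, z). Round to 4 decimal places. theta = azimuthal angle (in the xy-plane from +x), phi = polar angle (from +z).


x = 22 * sin(45) * cos(345) = 15.0263
y = 22 * sin(45) * sin(345) = -4.0263
z = 22 * cos(45) = 15.5563

(15.0263, -4.0263, 15.5563)


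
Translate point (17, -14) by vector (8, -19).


Translation: (x+dx, y+dy) = (17+8, -14+-19) = (25, -33)

(25, -33)


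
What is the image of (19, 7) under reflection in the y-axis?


Reflection across y-axis: (x, y) -> (-x, y)
(19, 7) -> (-19, 7)

(-19, 7)


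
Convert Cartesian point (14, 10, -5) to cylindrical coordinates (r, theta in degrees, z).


r = sqrt(14^2 + 10^2) = 17.2047
theta = atan2(10, 14) = 35.5377 deg
z = -5

r = 17.2047, theta = 35.5377 deg, z = -5


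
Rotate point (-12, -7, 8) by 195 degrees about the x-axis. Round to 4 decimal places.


x' = -12
y' = -7*cos(195) - 8*sin(195) = 8.832
z' = -7*sin(195) + 8*cos(195) = -5.9157

(-12, 8.832, -5.9157)


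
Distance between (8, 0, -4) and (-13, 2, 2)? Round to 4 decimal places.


d = sqrt((-13-8)^2 + (2-0)^2 + (2--4)^2) = 21.9317

21.9317


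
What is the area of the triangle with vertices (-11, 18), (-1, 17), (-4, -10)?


Area = |x1(y2-y3) + x2(y3-y1) + x3(y1-y2)| / 2
= |-11*(17--10) + -1*(-10-18) + -4*(18-17)| / 2
= 136.5

136.5


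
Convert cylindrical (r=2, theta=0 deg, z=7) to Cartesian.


x = 2 * cos(0) = 2
y = 2 * sin(0) = 0
z = 7

(2, 0, 7)


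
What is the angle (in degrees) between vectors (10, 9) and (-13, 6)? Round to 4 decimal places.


dot = 10*-13 + 9*6 = -76
|u| = 13.4536, |v| = 14.3178
cos(angle) = -0.3945
angle = 113.2376 degrees

113.2376 degrees


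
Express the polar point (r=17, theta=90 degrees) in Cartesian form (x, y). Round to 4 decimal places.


x = 17 * cos(90) = 0
y = 17 * sin(90) = 17

(0, 17)


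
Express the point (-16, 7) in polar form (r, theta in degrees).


r = sqrt((-16)^2 + 7^2) = 17.4642
theta = atan2(7, -16) = 156.3706 degrees

r = 17.4642, theta = 156.3706 degrees


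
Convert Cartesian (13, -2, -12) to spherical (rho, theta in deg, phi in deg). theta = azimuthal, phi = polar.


rho = sqrt(13^2 + (-2)^2 + (-12)^2) = 17.8045
theta = atan2(-2, 13) = 351.2538 deg
phi = acos(-12/17.8045) = 132.3755 deg

rho = 17.8045, theta = 351.2538 deg, phi = 132.3755 deg


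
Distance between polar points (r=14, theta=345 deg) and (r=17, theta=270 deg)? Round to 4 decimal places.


d = sqrt(r1^2 + r2^2 - 2*r1*r2*cos(t2-t1))
d = sqrt(14^2 + 17^2 - 2*14*17*cos(270-345)) = 19.0211

19.0211


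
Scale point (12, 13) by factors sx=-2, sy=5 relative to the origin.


Scaling: (x*sx, y*sy) = (12*-2, 13*5) = (-24, 65)

(-24, 65)


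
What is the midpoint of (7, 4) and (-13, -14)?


Midpoint = ((7+-13)/2, (4+-14)/2) = (-3, -5)

(-3, -5)


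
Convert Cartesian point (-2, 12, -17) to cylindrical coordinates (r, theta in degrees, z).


r = sqrt((-2)^2 + 12^2) = 12.1655
theta = atan2(12, -2) = 99.4623 deg
z = -17

r = 12.1655, theta = 99.4623 deg, z = -17


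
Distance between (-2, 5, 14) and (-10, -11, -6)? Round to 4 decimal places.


d = sqrt((-10--2)^2 + (-11-5)^2 + (-6-14)^2) = 26.8328

26.8328


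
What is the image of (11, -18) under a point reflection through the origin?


Reflection through origin: (x, y) -> (-x, -y)
(11, -18) -> (-11, 18)

(-11, 18)


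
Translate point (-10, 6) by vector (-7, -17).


Translation: (x+dx, y+dy) = (-10+-7, 6+-17) = (-17, -11)

(-17, -11)


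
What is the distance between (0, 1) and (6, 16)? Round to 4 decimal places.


d = sqrt((6-0)^2 + (16-1)^2) = 16.1555

16.1555


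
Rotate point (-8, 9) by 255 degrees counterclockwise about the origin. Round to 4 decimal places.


x' = -8*cos(255) - 9*sin(255) = 10.7639
y' = -8*sin(255) + 9*cos(255) = 5.398

(10.7639, 5.398)


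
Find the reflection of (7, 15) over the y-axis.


Reflection across y-axis: (x, y) -> (-x, y)
(7, 15) -> (-7, 15)

(-7, 15)


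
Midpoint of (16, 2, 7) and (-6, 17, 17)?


Midpoint = ((16+-6)/2, (2+17)/2, (7+17)/2) = (5, 9.5, 12)

(5, 9.5, 12)


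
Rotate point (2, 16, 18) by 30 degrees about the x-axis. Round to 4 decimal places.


x' = 2
y' = 16*cos(30) - 18*sin(30) = 4.8564
z' = 16*sin(30) + 18*cos(30) = 23.5885

(2, 4.8564, 23.5885)


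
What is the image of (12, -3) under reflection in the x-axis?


Reflection across x-axis: (x, y) -> (x, -y)
(12, -3) -> (12, 3)

(12, 3)


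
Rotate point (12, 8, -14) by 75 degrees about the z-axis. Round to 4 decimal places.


x' = 12*cos(75) - 8*sin(75) = -4.6216
y' = 12*sin(75) + 8*cos(75) = 13.6617
z' = -14

(-4.6216, 13.6617, -14)


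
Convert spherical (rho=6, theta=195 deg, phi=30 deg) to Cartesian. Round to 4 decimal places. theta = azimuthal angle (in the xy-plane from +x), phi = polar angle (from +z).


x = 6 * sin(30) * cos(195) = -2.8978
y = 6 * sin(30) * sin(195) = -0.7765
z = 6 * cos(30) = 5.1962

(-2.8978, -0.7765, 5.1962)


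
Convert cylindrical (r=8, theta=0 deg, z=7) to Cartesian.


x = 8 * cos(0) = 8
y = 8 * sin(0) = 0
z = 7

(8, 0, 7)


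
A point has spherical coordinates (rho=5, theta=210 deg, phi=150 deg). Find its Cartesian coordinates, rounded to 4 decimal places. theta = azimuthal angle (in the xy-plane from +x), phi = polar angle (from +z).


x = 5 * sin(150) * cos(210) = -2.1651
y = 5 * sin(150) * sin(210) = -1.25
z = 5 * cos(150) = -4.3301

(-2.1651, -1.25, -4.3301)


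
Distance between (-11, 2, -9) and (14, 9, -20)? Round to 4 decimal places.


d = sqrt((14--11)^2 + (9-2)^2 + (-20--9)^2) = 28.1957

28.1957


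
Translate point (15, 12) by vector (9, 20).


Translation: (x+dx, y+dy) = (15+9, 12+20) = (24, 32)

(24, 32)


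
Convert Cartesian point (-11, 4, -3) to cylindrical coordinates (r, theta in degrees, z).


r = sqrt((-11)^2 + 4^2) = 11.7047
theta = atan2(4, -11) = 160.0169 deg
z = -3

r = 11.7047, theta = 160.0169 deg, z = -3
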